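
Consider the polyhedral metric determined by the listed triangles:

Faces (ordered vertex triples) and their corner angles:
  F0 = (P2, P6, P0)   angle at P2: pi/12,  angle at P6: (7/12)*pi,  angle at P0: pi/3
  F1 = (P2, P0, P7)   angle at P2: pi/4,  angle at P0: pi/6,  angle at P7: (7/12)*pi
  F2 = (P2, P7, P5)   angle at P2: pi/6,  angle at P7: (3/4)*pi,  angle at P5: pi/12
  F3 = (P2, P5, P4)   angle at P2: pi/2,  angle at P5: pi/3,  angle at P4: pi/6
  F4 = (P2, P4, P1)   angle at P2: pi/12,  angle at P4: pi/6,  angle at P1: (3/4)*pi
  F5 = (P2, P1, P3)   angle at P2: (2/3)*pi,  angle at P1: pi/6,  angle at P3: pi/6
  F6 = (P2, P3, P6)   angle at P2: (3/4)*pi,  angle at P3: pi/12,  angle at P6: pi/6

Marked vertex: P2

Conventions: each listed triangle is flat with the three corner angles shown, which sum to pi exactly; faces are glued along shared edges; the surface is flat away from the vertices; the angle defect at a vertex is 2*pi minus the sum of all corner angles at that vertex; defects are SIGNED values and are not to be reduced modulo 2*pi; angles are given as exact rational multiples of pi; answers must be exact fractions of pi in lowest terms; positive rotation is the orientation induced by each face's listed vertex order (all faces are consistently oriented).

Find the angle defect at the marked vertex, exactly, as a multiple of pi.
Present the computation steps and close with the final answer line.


Sum of corner angles at P2: (5/2)*pi
defect = 2*pi - (5/2)*pi

Answer: defect(P2) = -pi/2


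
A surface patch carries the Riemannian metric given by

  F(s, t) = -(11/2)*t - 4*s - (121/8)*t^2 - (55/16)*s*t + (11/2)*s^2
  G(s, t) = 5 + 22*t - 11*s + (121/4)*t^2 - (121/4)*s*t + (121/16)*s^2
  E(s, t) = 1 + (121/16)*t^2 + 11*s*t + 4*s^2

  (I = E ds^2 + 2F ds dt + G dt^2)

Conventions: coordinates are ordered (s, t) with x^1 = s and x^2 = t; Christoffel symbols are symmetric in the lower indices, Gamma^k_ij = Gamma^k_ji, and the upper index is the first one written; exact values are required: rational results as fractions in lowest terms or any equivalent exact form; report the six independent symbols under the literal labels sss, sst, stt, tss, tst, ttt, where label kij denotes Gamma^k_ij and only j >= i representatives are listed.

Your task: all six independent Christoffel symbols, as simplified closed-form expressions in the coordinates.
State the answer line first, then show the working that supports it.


Answer: Gamma_sss = (64*s + 88*t)/(185*s^2 - 308*s*t - 176*s + 605*t^2 + 352*t + 80), Gamma_sst = (88*s + 121*t)/(185*s^2 - 308*s*t - 176*s + 605*t^2 + 352*t + 80), Gamma_stt = (-176*s - 242*t)/(185*s^2 - 308*s*t - 176*s + 605*t^2 + 352*t + 80), Gamma_tss = (88*s - 176*t - 64)/(185*s^2 - 308*s*t - 176*s + 605*t^2 + 352*t + 80), Gamma_tst = (121*s - 242*t - 88)/(185*s^2 - 308*s*t - 176*s + 605*t^2 + 352*t + 80), Gamma_ttt = (-242*s + 484*t + 176)/(185*s^2 - 308*s*t - 176*s + 605*t^2 + 352*t + 80)

E = 1 + (121/16)*t^2 + 11*s*t + 4*s^2; F = -(11/2)*t - 4*s - (121/8)*t^2 - (55/16)*s*t + (11/2)*s^2; G = 5 + 22*t - 11*s + (121/4)*t^2 - (121/4)*s*t + (121/16)*s^2
Gamma^k_ij = (1/2) g^{kl} (d_i g_jl + d_j g_il - d_l g_ij), with g^inv = (1/(EG-F^2)) [[G, -F], [-F, E]]
first partials: E_s = 11*t + 8*s, E_t = (121/8)*t + 11*s, F_s = -4 - (55/16)*t + 11*s, F_t = -11/2 - (121/4)*t - (55/16)*s, G_s = -11 - (121/4)*t + (121/8)*s, G_t = 22 + (121/2)*t - (121/4)*s
D = EG - F^2 = 5 + 22*t - 11*s + (605/16)*t^2 - (77/4)*s*t + (185/16)*s^2
expanded: Gamma^s_ss = (G E_s - 2F F_s + F E_t)/(2D), Gamma^s_st = (G E_t - F G_s)/(2D), Gamma^s_tt = (2G F_t - G G_s - F G_t)/(2D), Gamma^t_ss = (2E F_s - E E_t - F E_s)/(2D), Gamma^t_st = (E G_s - F E_t)/(2D), Gamma^t_tt = (E G_t - 2F F_t + F G_s)/(2D); substitute and cancel common factors


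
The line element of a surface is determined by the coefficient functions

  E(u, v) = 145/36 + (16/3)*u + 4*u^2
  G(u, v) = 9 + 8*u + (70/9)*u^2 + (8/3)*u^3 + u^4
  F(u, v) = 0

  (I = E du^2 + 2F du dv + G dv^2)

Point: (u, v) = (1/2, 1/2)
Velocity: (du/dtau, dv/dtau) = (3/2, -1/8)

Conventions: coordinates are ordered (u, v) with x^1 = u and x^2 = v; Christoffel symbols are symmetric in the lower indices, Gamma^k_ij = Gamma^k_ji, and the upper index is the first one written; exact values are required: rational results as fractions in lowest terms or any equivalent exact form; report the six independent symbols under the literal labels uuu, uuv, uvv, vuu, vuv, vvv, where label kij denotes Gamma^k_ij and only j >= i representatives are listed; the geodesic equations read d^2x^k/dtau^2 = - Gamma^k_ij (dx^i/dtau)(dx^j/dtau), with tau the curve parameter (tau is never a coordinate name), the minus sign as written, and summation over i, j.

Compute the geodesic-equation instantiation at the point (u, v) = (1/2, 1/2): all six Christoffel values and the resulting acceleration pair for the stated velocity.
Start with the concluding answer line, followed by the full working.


Answer: Gamma_uuu = 168/277, Gamma_uuv = 0, Gamma_uvv = -329/277, Gamma_vuu = 0, Gamma_vuv = 28/47, Gamma_vvv = 0; accelerations (d^2u/dtau^2, d^2v/dtau^2) = (-23863/17728, 21/94)

E = 277/36, F = 0, G = 2209/144 at the point
E_u = 28/3, E_v = 0, F_u = 0, F_v = 0, G_u = 329/18, G_v = 0
EG - F^2 = 611893/5184;  g^inv = (5184/611893) * [[2209/144, 0], [0, 277/36]]
first-kind symbols [ij,l] = (1/2)(d_i g_jl + d_j g_il - d_l g_ij): [uu,u] = E_u/2 = 14/3, [uu,v] = F_u - E_v/2 = 0, [uv,u] = E_v/2 = 0, [uv,v] = G_u/2 = 329/36, [vv,u] = F_v - G_u/2 = -329/36, [vv,v] = G_v/2 = 0
Gamma^u_ij = (G*[ij,u] - F*[ij,v])/(EG - F^2), Gamma^v_ij = (E*[ij,v] - F*[ij,u])/(EG - F^2)
Gamma_uuu = 168/277, Gamma_uuv = 0, Gamma_uvv = -329/277, Gamma_vuu = 0, Gamma_vuv = 28/47, Gamma_vvv = 0
d^2u/dtau^2 = -(Gamma_uuu*(3/2)^2 + 2*Gamma_uuv*(3/2)*(-1/8) + Gamma_uvv*(-1/8)^2) = -23863/17728
d^2v/dtau^2 = -(Gamma_vuu*(3/2)^2 + 2*Gamma_vuv*(3/2)*(-1/8) + Gamma_vvv*(-1/8)^2) = 21/94


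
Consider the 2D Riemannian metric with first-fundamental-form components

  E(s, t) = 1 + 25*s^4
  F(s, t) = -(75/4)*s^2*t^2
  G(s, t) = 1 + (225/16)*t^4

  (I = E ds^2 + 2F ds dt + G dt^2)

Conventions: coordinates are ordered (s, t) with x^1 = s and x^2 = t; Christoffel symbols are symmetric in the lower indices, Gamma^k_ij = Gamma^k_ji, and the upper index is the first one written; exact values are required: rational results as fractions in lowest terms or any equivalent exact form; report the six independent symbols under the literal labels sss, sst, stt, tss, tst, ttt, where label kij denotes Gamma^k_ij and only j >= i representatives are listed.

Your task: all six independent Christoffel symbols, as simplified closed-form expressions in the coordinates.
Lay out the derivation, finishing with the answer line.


E = 1 + 25*s^4; F = -(75/4)*s^2*t^2; G = 1 + (225/16)*t^4
Gamma^k_ij = (1/2) g^{kl} (d_i g_jl + d_j g_il - d_l g_ij), with g^inv = (1/(EG-F^2)) [[G, -F], [-F, E]]
first partials: E_s = 100*s^3, E_t = 0, F_s = -(75/2)*s*t^2, F_t = -(75/2)*s^2*t, G_s = 0, G_t = (225/4)*t^3
D = EG - F^2 = 1 + (225/16)*t^4 + 25*s^4
expanded: Gamma^s_ss = (G E_s - 2F F_s + F E_t)/(2D), Gamma^s_st = (G E_t - F G_s)/(2D), Gamma^s_tt = (2G F_t - G G_s - F G_t)/(2D), Gamma^t_ss = (2E F_s - E E_t - F E_s)/(2D), Gamma^t_st = (E G_s - F E_t)/(2D), Gamma^t_tt = (E G_t - 2F F_t + F G_s)/(2D); substitute and cancel common factors

Answer: Gamma_sss = 800*s^3/(400*s^4 + 225*t^4 + 16), Gamma_sst = 0, Gamma_stt = -600*s^2*t/(400*s^4 + 225*t^4 + 16), Gamma_tss = -600*s*t^2/(400*s^4 + 225*t^4 + 16), Gamma_tst = 0, Gamma_ttt = 450*t^3/(400*s^4 + 225*t^4 + 16)


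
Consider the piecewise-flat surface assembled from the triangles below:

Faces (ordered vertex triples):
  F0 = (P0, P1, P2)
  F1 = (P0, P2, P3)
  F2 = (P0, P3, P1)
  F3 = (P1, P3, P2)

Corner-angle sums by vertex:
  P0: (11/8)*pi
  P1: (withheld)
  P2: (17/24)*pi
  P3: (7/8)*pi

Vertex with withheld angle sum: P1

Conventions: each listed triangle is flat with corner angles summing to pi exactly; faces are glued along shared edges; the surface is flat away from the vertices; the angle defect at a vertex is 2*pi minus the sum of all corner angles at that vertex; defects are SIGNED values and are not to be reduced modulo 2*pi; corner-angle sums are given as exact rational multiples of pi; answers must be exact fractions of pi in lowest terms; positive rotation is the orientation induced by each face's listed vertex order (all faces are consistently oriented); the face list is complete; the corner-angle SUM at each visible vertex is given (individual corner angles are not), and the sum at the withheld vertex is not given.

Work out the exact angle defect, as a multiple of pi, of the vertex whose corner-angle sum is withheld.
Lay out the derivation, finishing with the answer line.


V = 4, E = 6, F = 4; chi = V - E + F = 2
Gauss-Bonnet: total defect = 2*pi*chi = 4*pi; visible defects sum to (73/24)*pi

Answer: defect(P1) = (23/24)*pi


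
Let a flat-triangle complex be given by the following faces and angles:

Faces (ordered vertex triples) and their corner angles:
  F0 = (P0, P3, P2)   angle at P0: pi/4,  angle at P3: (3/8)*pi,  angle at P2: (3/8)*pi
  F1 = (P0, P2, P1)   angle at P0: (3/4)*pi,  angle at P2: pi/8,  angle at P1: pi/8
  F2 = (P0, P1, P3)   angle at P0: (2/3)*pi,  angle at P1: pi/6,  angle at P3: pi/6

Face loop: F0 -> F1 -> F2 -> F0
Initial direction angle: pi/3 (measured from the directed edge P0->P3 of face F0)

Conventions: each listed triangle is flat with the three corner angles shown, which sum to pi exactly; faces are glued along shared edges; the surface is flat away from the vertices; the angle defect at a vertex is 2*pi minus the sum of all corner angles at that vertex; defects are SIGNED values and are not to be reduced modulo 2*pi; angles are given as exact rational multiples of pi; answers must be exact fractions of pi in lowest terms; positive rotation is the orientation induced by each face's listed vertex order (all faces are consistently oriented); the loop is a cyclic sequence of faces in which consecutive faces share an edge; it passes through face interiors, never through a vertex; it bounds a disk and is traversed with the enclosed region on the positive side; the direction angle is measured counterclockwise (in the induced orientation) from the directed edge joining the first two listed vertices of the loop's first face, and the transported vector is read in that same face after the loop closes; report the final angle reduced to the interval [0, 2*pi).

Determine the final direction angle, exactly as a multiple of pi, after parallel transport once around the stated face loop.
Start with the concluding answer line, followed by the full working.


Answer: final direction angle = (2/3)*pi

enclosed vertex P0: corner angles sum to (5/3)*pi, defect = 2*pi - (5/3)*pi = pi/3
the rotation equals the total enclosed defect, so the final angle is initial + defects (mod 2*pi)
final angle = pi/3 + pi/3 = (2/3)*pi (mod 2*pi)


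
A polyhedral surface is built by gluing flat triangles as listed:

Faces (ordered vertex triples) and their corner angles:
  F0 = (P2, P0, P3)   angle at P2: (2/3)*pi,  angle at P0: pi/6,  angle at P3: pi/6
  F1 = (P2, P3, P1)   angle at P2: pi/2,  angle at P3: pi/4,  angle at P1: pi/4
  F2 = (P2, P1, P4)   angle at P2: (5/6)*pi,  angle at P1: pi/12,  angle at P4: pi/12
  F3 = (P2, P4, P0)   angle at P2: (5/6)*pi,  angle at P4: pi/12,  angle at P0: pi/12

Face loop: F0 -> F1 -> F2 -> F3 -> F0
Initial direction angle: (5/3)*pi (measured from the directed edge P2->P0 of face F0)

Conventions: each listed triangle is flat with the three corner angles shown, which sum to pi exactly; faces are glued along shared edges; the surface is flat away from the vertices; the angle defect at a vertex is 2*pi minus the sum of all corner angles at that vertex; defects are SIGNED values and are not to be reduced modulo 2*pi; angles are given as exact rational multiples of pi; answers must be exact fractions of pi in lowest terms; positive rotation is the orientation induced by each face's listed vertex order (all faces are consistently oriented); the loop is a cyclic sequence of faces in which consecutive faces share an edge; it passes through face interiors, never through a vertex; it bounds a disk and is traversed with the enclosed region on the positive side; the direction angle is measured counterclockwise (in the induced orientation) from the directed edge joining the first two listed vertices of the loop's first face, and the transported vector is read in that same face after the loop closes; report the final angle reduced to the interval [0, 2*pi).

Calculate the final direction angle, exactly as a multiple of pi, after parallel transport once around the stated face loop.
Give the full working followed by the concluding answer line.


enclosed vertex P2: corner angles sum to (17/6)*pi, defect = 2*pi - (17/6)*pi = (-5/6)*pi
summing the enclosed defects onto the initial angle, mod 2*pi in the induced orientation:
final angle = (5/3)*pi - (5/6)*pi = (5/6)*pi (mod 2*pi)

Answer: final direction angle = (5/6)*pi


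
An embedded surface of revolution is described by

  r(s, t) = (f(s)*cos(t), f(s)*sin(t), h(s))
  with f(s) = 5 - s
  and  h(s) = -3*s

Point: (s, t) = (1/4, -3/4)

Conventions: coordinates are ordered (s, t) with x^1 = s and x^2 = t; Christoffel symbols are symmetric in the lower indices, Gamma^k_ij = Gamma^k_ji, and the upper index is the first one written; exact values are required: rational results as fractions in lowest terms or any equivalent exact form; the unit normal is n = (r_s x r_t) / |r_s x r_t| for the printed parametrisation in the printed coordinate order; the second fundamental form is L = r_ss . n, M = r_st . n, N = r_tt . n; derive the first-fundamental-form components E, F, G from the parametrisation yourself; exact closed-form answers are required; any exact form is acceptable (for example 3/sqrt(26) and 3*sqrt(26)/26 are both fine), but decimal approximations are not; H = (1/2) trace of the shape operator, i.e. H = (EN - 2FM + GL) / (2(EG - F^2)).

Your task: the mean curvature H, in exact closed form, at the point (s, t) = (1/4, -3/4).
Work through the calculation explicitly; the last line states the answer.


f = 19/4, f' = -1, f'' = 0, h' = -3, h'' = 0
E = 10, F = 0, G = 361/16; answer radicand W^2 = 10
unnormalised second-form numerators: l = 0, m = 0, n = -57/4; L = l/sqrt(10), and similarly M = m/sqrt(W^2), N = n/sqrt(W^2)
H = (E*n - 2*F*m + G*l) / (2*(EG - F^2)*sqrt(W^2)); E*n - 2*F*m + G*l = -285/2, EG - F^2 = 1805/8, so H = (-6/19)/sqrt(10)

Answer: H = -3*sqrt(10)/95


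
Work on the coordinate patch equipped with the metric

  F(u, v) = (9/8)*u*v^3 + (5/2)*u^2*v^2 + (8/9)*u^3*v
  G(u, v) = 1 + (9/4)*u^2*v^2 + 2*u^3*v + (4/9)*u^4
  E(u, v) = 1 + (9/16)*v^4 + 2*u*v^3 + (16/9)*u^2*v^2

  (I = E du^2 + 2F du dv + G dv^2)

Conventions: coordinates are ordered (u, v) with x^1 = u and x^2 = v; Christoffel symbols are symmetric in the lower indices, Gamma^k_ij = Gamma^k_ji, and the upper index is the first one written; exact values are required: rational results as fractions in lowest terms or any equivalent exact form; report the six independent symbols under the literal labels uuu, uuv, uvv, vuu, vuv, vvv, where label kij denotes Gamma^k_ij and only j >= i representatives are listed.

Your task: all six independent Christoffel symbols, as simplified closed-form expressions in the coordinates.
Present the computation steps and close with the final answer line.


E = 1 + (9/16)*v^4 + 2*u*v^3 + (16/9)*u^2*v^2; F = (9/8)*u*v^3 + (5/2)*u^2*v^2 + (8/9)*u^3*v; G = 1 + (9/4)*u^2*v^2 + 2*u^3*v + (4/9)*u^4
Gamma^k_ij = (1/2) g^{kl} (d_i g_jl + d_j g_il - d_l g_ij), with g^inv = (1/(EG-F^2)) [[G, -F], [-F, E]]
first partials: E_u = 2*v^3 + (32/9)*u*v^2, E_v = (9/4)*v^3 + 6*u*v^2 + (32/9)*u^2*v, F_u = (9/8)*v^3 + 5*u*v^2 + (8/3)*u^2*v, F_v = (27/8)*u*v^2 + 5*u^2*v + (8/9)*u^3, G_u = (9/2)*u*v^2 + 6*u^2*v + (16/9)*u^3, G_v = (9/2)*u^2*v + 2*u^3
D = EG - F^2 = 1 + (9/16)*v^4 + 2*u*v^3 + (145/36)*u^2*v^2 + 2*u^3*v + (4/9)*u^4
expanded: Gamma^u_uu = (G E_u - 2F F_u + F E_v)/(2D), Gamma^u_uv = (G E_v - F G_u)/(2D), Gamma^u_vv = (2G F_v - G G_u - F G_v)/(2D), Gamma^v_uu = (2E F_u - E E_v - F E_u)/(2D), Gamma^v_uv = (E G_u - F E_v)/(2D), Gamma^v_vv = (E G_v - 2F F_v + F G_u)/(2D); substitute and cancel common factors

Answer: Gamma_uuu = (256*u*v^2 + 144*v^3)/(64*u^4 + 288*u^3*v + 580*u^2*v^2 + 288*u*v^3 + 81*v^4 + 144), Gamma_uuv = (256*u^2*v + 432*u*v^2 + 162*v^3)/(64*u^4 + 288*u^3*v + 580*u^2*v^2 + 288*u*v^3 + 81*v^4 + 144), Gamma_uvv = (288*u^2*v + 162*u*v^2)/(64*u^4 + 288*u^3*v + 580*u^2*v^2 + 288*u*v^3 + 81*v^4 + 144), Gamma_vuu = (128*u^2*v + 288*u*v^2)/(64*u^4 + 288*u^3*v + 580*u^2*v^2 + 288*u*v^3 + 81*v^4 + 144), Gamma_vuv = (128*u^3 + 432*u^2*v + 324*u*v^2)/(64*u^4 + 288*u^3*v + 580*u^2*v^2 + 288*u*v^3 + 81*v^4 + 144), Gamma_vvv = (144*u^3 + 324*u^2*v)/(64*u^4 + 288*u^3*v + 580*u^2*v^2 + 288*u*v^3 + 81*v^4 + 144)


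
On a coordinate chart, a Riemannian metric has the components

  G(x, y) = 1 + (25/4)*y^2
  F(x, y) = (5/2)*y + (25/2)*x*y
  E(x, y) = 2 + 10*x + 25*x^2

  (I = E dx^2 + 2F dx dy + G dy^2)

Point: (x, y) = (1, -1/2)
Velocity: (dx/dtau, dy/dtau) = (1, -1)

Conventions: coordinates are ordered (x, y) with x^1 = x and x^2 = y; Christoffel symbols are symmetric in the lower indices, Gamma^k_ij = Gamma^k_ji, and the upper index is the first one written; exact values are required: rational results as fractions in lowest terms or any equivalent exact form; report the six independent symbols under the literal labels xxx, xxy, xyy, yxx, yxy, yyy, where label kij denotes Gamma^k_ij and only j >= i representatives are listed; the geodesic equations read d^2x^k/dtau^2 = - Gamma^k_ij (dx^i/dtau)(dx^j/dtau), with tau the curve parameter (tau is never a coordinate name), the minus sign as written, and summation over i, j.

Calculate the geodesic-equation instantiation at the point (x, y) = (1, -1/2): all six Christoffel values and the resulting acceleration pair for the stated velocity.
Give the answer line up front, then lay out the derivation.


Answer: Gamma_xxx = 480/617, Gamma_xxy = 0, Gamma_xyy = 240/617, Gamma_yxx = -100/617, Gamma_yxy = 0, Gamma_yyy = -50/617; accelerations (d^2x/dtau^2, d^2y/dtau^2) = (-720/617, 150/617)

E = 37, F = -15/2, G = 41/16 at the point
E_x = 60, E_y = 0, F_x = -25/4, F_y = 15, G_x = 0, G_y = -25/4
EG - F^2 = 617/16;  g^inv = (16/617) * [[41/16, 15/2], [15/2, 37]]
first-kind symbols [ij,l] = (1/2)(d_i g_jl + d_j g_il - d_l g_ij): [xx,x] = E_x/2 = 30, [xx,y] = F_x - E_y/2 = -25/4, [xy,x] = E_y/2 = 0, [xy,y] = G_x/2 = 0, [yy,x] = F_y - G_x/2 = 15, [yy,y] = G_y/2 = -25/8
Gamma^x_ij = (G*[ij,x] - F*[ij,y])/(EG - F^2), Gamma^y_ij = (E*[ij,y] - F*[ij,x])/(EG - F^2)
Gamma_xxx = 480/617, Gamma_xxy = 0, Gamma_xyy = 240/617, Gamma_yxx = -100/617, Gamma_yxy = 0, Gamma_yyy = -50/617
d^2x/dtau^2 = -(Gamma_xxx*(1)^2 + 2*Gamma_xxy*(1)*(-1) + Gamma_xyy*(-1)^2) = -720/617
d^2y/dtau^2 = -(Gamma_yxx*(1)^2 + 2*Gamma_yxy*(1)*(-1) + Gamma_yyy*(-1)^2) = 150/617


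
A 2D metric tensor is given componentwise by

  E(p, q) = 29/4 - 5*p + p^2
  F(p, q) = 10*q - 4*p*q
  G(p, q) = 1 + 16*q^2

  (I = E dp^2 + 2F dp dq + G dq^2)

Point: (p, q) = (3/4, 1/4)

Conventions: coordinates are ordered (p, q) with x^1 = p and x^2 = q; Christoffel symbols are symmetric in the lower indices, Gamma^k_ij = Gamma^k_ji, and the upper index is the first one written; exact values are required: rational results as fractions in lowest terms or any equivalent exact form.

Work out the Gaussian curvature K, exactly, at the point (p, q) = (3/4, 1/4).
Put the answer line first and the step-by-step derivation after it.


Answer: K = -1024/6561

E = 65/16, F = 7/4, G = 2, EG - F^2 = 81/16 at the point
E_p = -7/2, E_q = 0, F_p = -1, F_q = 7, G_p = 0, G_q = 8
E_qq = 0, F_pq = -4, G_pp = 0
Compute both Brioschi determinants and normalise by (EG - F^2)^2.
M1 = [[-E_qq/2 + F_pq - G_pp/2, E_p/2, F_p - E_q/2], [F_q - G_p/2, E, F], [G_q/2, F, G]] = [[-4, -7/4, -1], [7, 65/16, 7/4], [4, 7/4, 2]]; det M1 = -4
M2 = [[0, E_q/2, G_p/2], [E_q/2, E, F], [G_p/2, F, G]] = [[0, 0, 0], [0, 65/16, 7/4], [0, 7/4, 2]]; det M2 = 0
det M1 - det M2 = -4; K = -4 / (81/16)^2 = -1024/6561


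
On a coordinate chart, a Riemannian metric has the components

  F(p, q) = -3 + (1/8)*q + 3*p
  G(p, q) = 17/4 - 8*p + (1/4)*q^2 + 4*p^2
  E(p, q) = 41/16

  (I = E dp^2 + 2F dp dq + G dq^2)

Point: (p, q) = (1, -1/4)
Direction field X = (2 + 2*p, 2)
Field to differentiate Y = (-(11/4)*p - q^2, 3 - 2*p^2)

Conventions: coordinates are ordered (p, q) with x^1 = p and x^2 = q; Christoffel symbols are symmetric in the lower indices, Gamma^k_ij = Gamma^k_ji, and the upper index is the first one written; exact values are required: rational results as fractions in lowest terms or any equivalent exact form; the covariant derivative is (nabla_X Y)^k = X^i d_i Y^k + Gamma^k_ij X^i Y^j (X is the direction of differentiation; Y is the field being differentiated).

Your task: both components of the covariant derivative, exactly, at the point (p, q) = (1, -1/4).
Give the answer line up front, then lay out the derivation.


Answer: (nabla_X Y)^p = -997/87, (nabla_X Y)^q = -12502/87

E = 41/16, F = -1/32, G = 17/64 at the point
E_p = 0, E_q = 0, F_p = 3, F_q = 1/8, G_p = 0, G_q = -1/8
EG - F^2 = 87/128;  g^inv = (128/87) * [[17/64, 1/32], [1/32, 41/16]]
first-kind symbols [ij,l] = (1/2)(d_i g_jl + d_j g_il - d_l g_ij): [pp,p] = E_p/2 = 0, [pp,q] = F_p - E_q/2 = 3, [pq,p] = E_q/2 = 0, [pq,q] = G_p/2 = 0, [qq,p] = F_q - G_p/2 = 1/8, [qq,q] = G_q/2 = -1/16
Gamma^p_ij = (G*[ij,p] - F*[ij,q])/(EG - F^2), Gamma^q_ij = (E*[ij,q] - F*[ij,p])/(EG - F^2)
Gamma_ppp = 4/29, Gamma_ppq = 0, Gamma_pqq = 4/87, Gamma_qpp = 328/29, Gamma_qpq = 0, Gamma_qqq = -20/87
X = (4, 2), Y = (-45/16, 1) at the point


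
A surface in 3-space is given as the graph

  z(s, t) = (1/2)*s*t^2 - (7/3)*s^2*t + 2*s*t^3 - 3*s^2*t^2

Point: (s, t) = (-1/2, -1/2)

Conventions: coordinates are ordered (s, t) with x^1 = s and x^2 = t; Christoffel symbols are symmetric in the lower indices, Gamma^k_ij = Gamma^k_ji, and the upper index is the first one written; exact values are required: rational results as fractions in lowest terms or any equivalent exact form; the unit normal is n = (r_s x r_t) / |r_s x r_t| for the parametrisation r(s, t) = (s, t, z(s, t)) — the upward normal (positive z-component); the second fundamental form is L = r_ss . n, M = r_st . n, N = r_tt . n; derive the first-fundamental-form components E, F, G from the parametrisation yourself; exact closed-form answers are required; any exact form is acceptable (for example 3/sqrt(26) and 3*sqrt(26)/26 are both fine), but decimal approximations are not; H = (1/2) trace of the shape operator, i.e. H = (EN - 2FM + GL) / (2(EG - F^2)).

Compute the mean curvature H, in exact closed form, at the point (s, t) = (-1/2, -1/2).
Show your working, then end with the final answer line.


z_s = -13/24, z_t = -1/3, z_ss = 5/6, z_st = 1/3, z_tt = 1
E = 745/576, F = 13/72, G = 10/9; answer radicand W^2 = 809/576
unnormalised second-form numerators: l = 5/6, m = 1/3, n = 1; L = l/sqrt(809/576), and similarly M = m/sqrt(W^2), N = n/sqrt(W^2)
H = (E*n - 2*F*m + G*l) / (2*(EG - F^2)*sqrt(W^2)); E*n - 2*F*m + G*l = 403/192, EG - F^2 = 809/576, so H = (1209/1618)/sqrt(809/576)

Answer: H = 14508*sqrt(809)/654481


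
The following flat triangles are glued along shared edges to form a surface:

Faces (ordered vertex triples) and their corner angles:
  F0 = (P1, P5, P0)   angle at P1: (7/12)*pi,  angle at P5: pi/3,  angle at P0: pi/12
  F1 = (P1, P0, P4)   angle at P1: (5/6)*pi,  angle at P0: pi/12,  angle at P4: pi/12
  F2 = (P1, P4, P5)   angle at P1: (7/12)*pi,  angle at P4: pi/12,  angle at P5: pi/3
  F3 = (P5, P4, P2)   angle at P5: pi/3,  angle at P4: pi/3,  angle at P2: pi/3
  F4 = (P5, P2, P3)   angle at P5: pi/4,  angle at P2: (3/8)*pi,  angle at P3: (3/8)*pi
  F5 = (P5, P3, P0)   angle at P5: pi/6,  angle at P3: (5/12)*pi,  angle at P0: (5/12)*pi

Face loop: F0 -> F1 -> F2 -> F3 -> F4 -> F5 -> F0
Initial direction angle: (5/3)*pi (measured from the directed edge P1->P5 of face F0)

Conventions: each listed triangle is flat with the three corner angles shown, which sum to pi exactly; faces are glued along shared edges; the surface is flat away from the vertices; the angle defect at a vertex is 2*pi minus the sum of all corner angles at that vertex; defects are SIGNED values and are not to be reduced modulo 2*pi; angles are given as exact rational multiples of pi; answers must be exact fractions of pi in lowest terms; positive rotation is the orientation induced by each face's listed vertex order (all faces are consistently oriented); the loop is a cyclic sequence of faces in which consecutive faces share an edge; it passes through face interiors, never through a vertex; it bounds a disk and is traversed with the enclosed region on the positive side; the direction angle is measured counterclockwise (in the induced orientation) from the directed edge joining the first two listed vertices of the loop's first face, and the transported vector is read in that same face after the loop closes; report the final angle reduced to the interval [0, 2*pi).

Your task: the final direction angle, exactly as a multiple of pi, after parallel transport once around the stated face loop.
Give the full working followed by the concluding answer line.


enclosed vertex P1: corner angles sum to 2*pi, defect = 2*pi - 2*pi = 0
enclosed vertex P5: corner angles sum to (17/12)*pi, defect = 2*pi - (17/12)*pi = (7/12)*pi
summing the enclosed defects onto the initial angle, mod 2*pi in the induced orientation:
final angle = (5/3)*pi + (7/12)*pi = pi/4 (mod 2*pi)

Answer: final direction angle = pi/4


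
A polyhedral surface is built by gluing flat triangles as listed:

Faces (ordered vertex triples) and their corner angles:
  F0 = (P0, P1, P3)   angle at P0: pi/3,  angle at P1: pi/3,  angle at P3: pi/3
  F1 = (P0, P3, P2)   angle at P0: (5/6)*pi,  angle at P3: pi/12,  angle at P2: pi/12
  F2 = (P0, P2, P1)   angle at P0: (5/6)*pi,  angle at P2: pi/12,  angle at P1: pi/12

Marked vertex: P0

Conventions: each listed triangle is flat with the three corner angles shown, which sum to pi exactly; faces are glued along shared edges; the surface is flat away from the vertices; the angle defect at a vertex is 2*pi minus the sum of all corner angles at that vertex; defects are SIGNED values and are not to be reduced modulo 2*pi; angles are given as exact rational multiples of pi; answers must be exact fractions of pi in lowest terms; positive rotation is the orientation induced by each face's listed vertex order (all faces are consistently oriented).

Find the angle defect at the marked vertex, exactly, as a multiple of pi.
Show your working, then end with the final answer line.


Sum of corner angles at P0: 2*pi
defect = 2*pi - 2*pi

Answer: defect(P0) = 0


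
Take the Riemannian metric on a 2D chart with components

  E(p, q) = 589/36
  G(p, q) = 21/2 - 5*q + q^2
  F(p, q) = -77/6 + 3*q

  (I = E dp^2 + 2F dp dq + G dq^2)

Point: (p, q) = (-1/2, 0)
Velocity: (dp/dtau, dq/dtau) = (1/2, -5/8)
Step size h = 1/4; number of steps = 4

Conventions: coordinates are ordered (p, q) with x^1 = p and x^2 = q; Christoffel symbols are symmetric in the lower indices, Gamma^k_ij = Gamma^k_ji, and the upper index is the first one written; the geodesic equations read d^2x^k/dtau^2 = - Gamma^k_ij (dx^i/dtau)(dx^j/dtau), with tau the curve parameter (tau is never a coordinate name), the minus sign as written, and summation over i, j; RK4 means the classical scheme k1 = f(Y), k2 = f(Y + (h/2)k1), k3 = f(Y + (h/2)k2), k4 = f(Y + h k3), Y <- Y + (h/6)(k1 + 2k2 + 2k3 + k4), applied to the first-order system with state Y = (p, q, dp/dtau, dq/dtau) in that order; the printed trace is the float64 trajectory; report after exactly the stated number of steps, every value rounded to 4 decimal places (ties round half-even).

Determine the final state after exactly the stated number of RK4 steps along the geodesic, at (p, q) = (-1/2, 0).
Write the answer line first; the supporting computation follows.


Answer: p = 0.0297, q = -0.5515, dp/dtau = 0.5644, dq/dtau = -0.4809

f(Y) = (dp/dtau, dq/dtau, -Gamma^p_ij Y'^i Y'^j, -Gamma^q_ij Y'^i Y'^j) with the Gammas evaluated at the stage position; h = 0.250000; intermediate values shown to 6 dp
step 0: p = -0.5000, q = 0.0000, dp/dtau = 0.5000, dq/dtau = -0.6250
step 1:
  k1: at (p, q) = (-0.500000, 0.000000), (dp/dtau, dq/dtau) = (0.500000, -0.625000); Gamma_ppp = 0.000000, Gamma_ppq = 0.000000, Gamma_pqq = -0.082192, Gamma_qpp = 0.000000, Gamma_qpq = 0.000000, Gamma_qqq = -0.338552; k1 = (0.500000, -0.625000, 0.032106, 0.132247)
  k2: at (p, q) = (-0.437500, -0.078125), (dp/dtau, dq/dtau) = (0.504013, -0.608469); Gamma_ppp = 0.000000, Gamma_ppq = 0.000000, Gamma_pqq = -0.133021, Gamma_qpp = 0.000000, Gamma_qpq = 0.000000, Gamma_qqq = -0.396120; k2 = (0.504013, -0.608469, 0.049249, 0.146657)
  k3: at (p, q) = (-0.436998, -0.076059), (dp/dtau, dq/dtau) = (0.506156, -0.606668); Gamma_ppp = 0.000000, Gamma_ppq = 0.000000, Gamma_pqq = -0.131771, Gamma_qpp = 0.000000, Gamma_qpq = 0.000000, Gamma_qqq = -0.394741; k3 = (0.506156, -0.606668, 0.048498, 0.145283)
  k4: at (p, q) = (-0.373461, -0.151667), (dp/dtau, dq/dtau) = (0.512124, -0.588679); Gamma_ppp = 0.000000, Gamma_ppq = 0.000000, Gamma_pqq = -0.174128, Gamma_qpp = 0.000000, Gamma_qpq = 0.000000, Gamma_qqq = -0.440155; k4 = (0.512124, -0.588679, 0.060343, 0.152533)
  Y <- Y + (h/6)(k1 + 2k2 + 2k3 + k4): p = -0.3736, q = -0.1518, dp/dtau = 0.5120, dq/dtau = -0.5888
step 2:
  k1: at (p, q) = (-0.373647, -0.151831), (dp/dtau, dq/dtau) = (0.511998, -0.588806); Gamma_ppp = 0.000000, Gamma_ppq = 0.000000, Gamma_pqq = -0.174213, Gamma_qpp = 0.000000, Gamma_qpq = 0.000000, Gamma_qqq = -0.440243; k1 = (0.511998, -0.588806, 0.060398, 0.152629)
  k2: at (p, q) = (-0.309648, -0.225432), (dp/dtau, dq/dtau) = (0.519547, -0.569727); Gamma_ppp = 0.000000, Gamma_ppq = 0.000000, Gamma_pqq = -0.208733, Gamma_qpp = 0.000000, Gamma_qpq = 0.000000, Gamma_qqq = -0.474855; k2 = (0.519547, -0.569727, 0.067753, 0.154133)
  k3: at (p, q) = (-0.308704, -0.223047), (dp/dtau, dq/dtau) = (0.520467, -0.569539); Gamma_ppp = 0.000000, Gamma_ppq = 0.000000, Gamma_pqq = -0.207716, Gamma_qpp = 0.000000, Gamma_qpq = 0.000000, Gamma_qqq = -0.473873; k3 = (0.520467, -0.569539, 0.067378, 0.153713)
  k4: at (p, q) = (-0.243531, -0.294216), (dp/dtau, dq/dtau) = (0.528842, -0.550378); Gamma_ppp = 0.000000, Gamma_ppq = 0.000000, Gamma_pqq = -0.235288, Gamma_qpp = 0.000000, Gamma_qpq = 0.000000, Gamma_qqq = -0.499387; k4 = (0.528842, -0.550378, 0.071272, 0.151272)
  Y <- Y + (h/6)(k1 + 2k2 + 2k3 + k4): p = -0.2436, q = -0.2942, dp/dtau = 0.5287, dq/dtau = -0.5505
step 3:
  k1: at (p, q) = (-0.243611, -0.294236), (dp/dtau, dq/dtau) = (0.528745, -0.550490); Gamma_ppp = 0.000000, Gamma_ppq = 0.000000, Gamma_pqq = -0.235295, Gamma_qpp = 0.000000, Gamma_qpq = 0.000000, Gamma_qqq = -0.499393; k1 = (0.528745, -0.550490, 0.071304, 0.151335)
  k2: at (p, q) = (-0.177518, -0.363047), (dp/dtau, dq/dtau) = (0.537658, -0.531573); Gamma_ppp = 0.000000, Gamma_ppq = 0.000000, Gamma_pqq = -0.256784, Gamma_qpp = 0.000000, Gamma_qpq = 0.000000, Gamma_qqq = -0.517241; k2 = (0.537658, -0.531573, 0.072559, 0.146156)
  k3: at (p, q) = (-0.176404, -0.360683), (dp/dtau, dq/dtau) = (0.537815, -0.532220); Gamma_ppp = 0.000000, Gamma_ppq = 0.000000, Gamma_pqq = -0.256124, Gamma_qpp = 0.000000, Gamma_qpq = 0.000000, Gamma_qqq = -0.516729; k3 = (0.537815, -0.532220, 0.072549, 0.146368)
  k4: at (p, q) = (-0.109158, -0.427291), (dp/dtau, dq/dtau) = (0.546882, -0.513898); Gamma_ppp = 0.000000, Gamma_ppq = 0.000000, Gamma_pqq = -0.272733, Gamma_qpp = 0.000000, Gamma_qpq = 0.000000, Gamma_qqq = -0.528665; k4 = (0.546882, -0.513898, 0.072026, 0.139616)
  Y <- Y + (h/6)(k1 + 2k2 + 2k3 + k4): p = -0.1092, q = -0.4272, dp/dtau = 0.5468, dq/dtau = -0.5140
step 4:
  k1: at (p, q) = (-0.109171, -0.427235), (dp/dtau, dq/dtau) = (0.546809, -0.513990); Gamma_ppp = 0.000000, Gamma_ppq = 0.000000, Gamma_pqq = -0.272721, Gamma_qpp = 0.000000, Gamma_qpq = 0.000000, Gamma_qqq = -0.528657; k1 = (0.546809, -0.513990, 0.072049, 0.139664)
  k2: at (p, q) = (-0.040820, -0.491484), (dp/dtau, dq/dtau) = (0.555815, -0.496532); Gamma_ppp = 0.000000, Gamma_ppq = 0.000000, Gamma_pqq = -0.285176, Gamma_qpp = 0.000000, Gamma_qpq = 0.000000, Gamma_qqq = -0.535778; k2 = (0.555815, -0.496532, 0.070308, 0.132093)
  k3: at (p, q) = (-0.039694, -0.489302), (dp/dtau, dq/dtau) = (0.555598, -0.497478); Gamma_ppp = 0.000000, Gamma_ppq = 0.000000, Gamma_pqq = -0.284805, Gamma_qpp = 0.000000, Gamma_qpq = 0.000000, Gamma_qqq = -0.535599; k3 = (0.555598, -0.497478, 0.070485, 0.132552)
  k4: at (p, q) = (0.029729, -0.551605), (dp/dtau, dq/dtau) = (0.564430, -0.480851); Gamma_ppp = 0.000000, Gamma_ppq = 0.000000, Gamma_pqq = -0.294069, Gamma_qpp = 0.000000, Gamma_qpq = 0.000000, Gamma_qqq = -0.539151; k4 = (0.564430, -0.480851, 0.067994, 0.124661)
  Y <- Y + (h/6)(k1 + 2k2 + 2k3 + k4): p = 0.0297, q = -0.5515, dp/dtau = 0.5644, dq/dtau = -0.4809


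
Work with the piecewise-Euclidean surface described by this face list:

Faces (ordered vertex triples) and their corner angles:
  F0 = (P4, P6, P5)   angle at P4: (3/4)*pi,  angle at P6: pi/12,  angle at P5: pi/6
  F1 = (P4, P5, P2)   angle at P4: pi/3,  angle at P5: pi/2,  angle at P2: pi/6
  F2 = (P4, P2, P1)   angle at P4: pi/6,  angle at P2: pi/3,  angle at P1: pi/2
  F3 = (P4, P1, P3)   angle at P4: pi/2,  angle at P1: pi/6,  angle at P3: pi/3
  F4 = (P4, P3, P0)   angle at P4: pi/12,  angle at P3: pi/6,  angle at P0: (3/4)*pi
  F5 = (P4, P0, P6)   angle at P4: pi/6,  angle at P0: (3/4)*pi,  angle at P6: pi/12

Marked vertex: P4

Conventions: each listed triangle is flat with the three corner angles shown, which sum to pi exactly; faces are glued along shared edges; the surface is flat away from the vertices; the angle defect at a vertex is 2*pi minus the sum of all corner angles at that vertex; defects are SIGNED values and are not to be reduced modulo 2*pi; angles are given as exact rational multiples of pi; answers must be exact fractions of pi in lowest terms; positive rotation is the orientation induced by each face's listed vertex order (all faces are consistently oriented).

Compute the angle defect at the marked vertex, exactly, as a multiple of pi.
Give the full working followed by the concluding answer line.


Sum of corner angles at P4: 2*pi
defect = 2*pi - 2*pi

Answer: defect(P4) = 0


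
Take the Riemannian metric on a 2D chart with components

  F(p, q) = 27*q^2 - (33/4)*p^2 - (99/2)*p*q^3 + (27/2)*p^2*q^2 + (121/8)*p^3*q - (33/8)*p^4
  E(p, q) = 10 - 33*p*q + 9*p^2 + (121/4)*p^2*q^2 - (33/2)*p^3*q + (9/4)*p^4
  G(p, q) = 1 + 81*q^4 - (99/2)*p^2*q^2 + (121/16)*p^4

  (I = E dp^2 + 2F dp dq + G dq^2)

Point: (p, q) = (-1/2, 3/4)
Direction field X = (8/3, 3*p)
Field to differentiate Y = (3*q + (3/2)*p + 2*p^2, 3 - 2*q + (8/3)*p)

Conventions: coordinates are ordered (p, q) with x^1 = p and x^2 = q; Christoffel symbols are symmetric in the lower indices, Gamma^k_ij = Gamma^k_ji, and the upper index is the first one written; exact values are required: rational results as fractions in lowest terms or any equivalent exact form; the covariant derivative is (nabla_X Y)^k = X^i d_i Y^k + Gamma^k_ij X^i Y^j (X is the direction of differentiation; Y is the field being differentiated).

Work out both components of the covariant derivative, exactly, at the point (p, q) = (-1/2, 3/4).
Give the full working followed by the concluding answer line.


E = 7825/256, F = 3045/128, G = 1289/64 at the point
E_p = -3915/64, E_q = 957/32, F_p = -309/32, F_q = 1367/16, G_p = 385/16, G_q = 945/8
EG - F^2 = 12725/256;  g^inv = (256/12725) * [[1289/64, -3045/128], [-3045/128, 7825/256]]
first-kind symbols [ij,l] = (1/2)(d_i g_jl + d_j g_il - d_l g_ij): [pp,p] = E_p/2 = -3915/128, [pp,q] = F_p - E_q/2 = -1575/64, [pq,p] = E_q/2 = 957/64, [pq,q] = G_p/2 = 385/32, [qq,p] = F_q - G_p/2 = 2349/32, [qq,q] = G_q/2 = 945/16
Gamma^p_ij = (G*[ij,p] - F*[ij,q])/(EG - F^2), Gamma^q_ij = (E*[ij,q] - F*[ij,p])/(EG - F^2)
Gamma_ppp = -1566/2545, Gamma_ppq = 3828/12725, Gamma_pqq = 18792/12725, Gamma_qpp = -252/509, Gamma_qpq = 616/2545, Gamma_qqq = 3024/2545
X = (8/3, -3/2), Y = (2, 1/6) at the point

Answer: (nabla_X Y)^p = -782819/76350, (nabla_X Y)^q = 150143/22905


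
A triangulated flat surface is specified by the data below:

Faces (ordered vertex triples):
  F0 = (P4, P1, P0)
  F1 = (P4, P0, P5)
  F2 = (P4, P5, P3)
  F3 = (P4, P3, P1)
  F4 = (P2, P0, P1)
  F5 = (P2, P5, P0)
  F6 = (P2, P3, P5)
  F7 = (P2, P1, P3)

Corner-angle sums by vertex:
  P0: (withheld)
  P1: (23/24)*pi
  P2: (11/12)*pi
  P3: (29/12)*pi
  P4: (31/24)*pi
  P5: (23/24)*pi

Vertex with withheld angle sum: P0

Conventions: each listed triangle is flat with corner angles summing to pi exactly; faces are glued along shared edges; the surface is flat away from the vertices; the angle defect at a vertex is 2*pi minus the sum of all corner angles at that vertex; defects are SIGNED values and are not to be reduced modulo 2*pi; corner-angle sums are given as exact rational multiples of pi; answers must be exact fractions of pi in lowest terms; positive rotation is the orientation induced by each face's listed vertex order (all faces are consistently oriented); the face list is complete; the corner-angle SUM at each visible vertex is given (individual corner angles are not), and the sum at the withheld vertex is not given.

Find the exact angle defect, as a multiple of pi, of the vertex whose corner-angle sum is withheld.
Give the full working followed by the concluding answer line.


V = 6, E = 12, F = 8; chi = V - E + F = 2
Gauss-Bonnet: total defect = 2*pi*chi = 4*pi; visible defects sum to (83/24)*pi

Answer: defect(P0) = (13/24)*pi


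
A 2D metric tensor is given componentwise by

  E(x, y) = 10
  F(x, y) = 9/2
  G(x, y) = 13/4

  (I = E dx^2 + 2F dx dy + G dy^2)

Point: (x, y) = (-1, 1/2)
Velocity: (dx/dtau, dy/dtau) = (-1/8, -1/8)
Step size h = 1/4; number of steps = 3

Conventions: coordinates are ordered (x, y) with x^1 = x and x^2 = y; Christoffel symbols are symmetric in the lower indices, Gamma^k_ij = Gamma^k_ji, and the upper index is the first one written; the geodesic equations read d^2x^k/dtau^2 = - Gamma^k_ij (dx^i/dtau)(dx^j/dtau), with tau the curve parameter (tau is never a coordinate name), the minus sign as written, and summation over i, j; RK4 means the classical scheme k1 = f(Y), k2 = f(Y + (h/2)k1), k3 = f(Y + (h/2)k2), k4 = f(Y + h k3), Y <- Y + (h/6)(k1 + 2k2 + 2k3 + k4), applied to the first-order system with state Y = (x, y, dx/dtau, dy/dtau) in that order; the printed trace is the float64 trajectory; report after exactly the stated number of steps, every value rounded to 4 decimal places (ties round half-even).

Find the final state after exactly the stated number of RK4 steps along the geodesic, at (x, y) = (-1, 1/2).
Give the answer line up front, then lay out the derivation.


Answer: x = -1.0938, y = 0.4062, dx/dtau = -0.1250, dy/dtau = -0.1250

f(Y) = (dx/dtau, dy/dtau, -Gamma^x_ij Y'^i Y'^j, -Gamma^y_ij Y'^i Y'^j) with the Gammas evaluated at the stage position; h = 0.250000; intermediate values shown to 6 dp
step 0: x = -1.0000, y = 0.5000, dx/dtau = -0.1250, dy/dtau = -0.1250
step 1:
  k1: at (x, y) = (-1.000000, 0.500000), (dx/dtau, dy/dtau) = (-0.125000, -0.125000); Gamma_xxx = 0.000000, Gamma_xxy = 0.000000, Gamma_xyy = 0.000000, Gamma_yxx = 0.000000, Gamma_yxy = 0.000000, Gamma_yyy = 0.000000; k1 = (-0.125000, -0.125000, 0.000000, 0.000000)
  k2: at (x, y) = (-1.015625, 0.484375), (dx/dtau, dy/dtau) = (-0.125000, -0.125000); Gamma_xxx = 0.000000, Gamma_xxy = 0.000000, Gamma_xyy = 0.000000, Gamma_yxx = 0.000000, Gamma_yxy = 0.000000, Gamma_yyy = 0.000000; k2 = (-0.125000, -0.125000, 0.000000, 0.000000)
  k3: at (x, y) = (-1.015625, 0.484375), (dx/dtau, dy/dtau) = (-0.125000, -0.125000); Gamma_xxx = 0.000000, Gamma_xxy = 0.000000, Gamma_xyy = 0.000000, Gamma_yxx = 0.000000, Gamma_yxy = 0.000000, Gamma_yyy = 0.000000; k3 = (-0.125000, -0.125000, 0.000000, 0.000000)
  k4: at (x, y) = (-1.031250, 0.468750), (dx/dtau, dy/dtau) = (-0.125000, -0.125000); Gamma_xxx = 0.000000, Gamma_xxy = 0.000000, Gamma_xyy = 0.000000, Gamma_yxx = 0.000000, Gamma_yxy = 0.000000, Gamma_yyy = 0.000000; k4 = (-0.125000, -0.125000, 0.000000, 0.000000)
  Y <- Y + (h/6)(k1 + 2k2 + 2k3 + k4): x = -1.0312, y = 0.4688, dx/dtau = -0.1250, dy/dtau = -0.1250
step 2:
  k1: at (x, y) = (-1.031250, 0.468750), (dx/dtau, dy/dtau) = (-0.125000, -0.125000); Gamma_xxx = 0.000000, Gamma_xxy = 0.000000, Gamma_xyy = 0.000000, Gamma_yxx = 0.000000, Gamma_yxy = 0.000000, Gamma_yyy = 0.000000; k1 = (-0.125000, -0.125000, 0.000000, 0.000000)
  k2: at (x, y) = (-1.046875, 0.453125), (dx/dtau, dy/dtau) = (-0.125000, -0.125000); Gamma_xxx = 0.000000, Gamma_xxy = 0.000000, Gamma_xyy = 0.000000, Gamma_yxx = 0.000000, Gamma_yxy = 0.000000, Gamma_yyy = 0.000000; k2 = (-0.125000, -0.125000, 0.000000, 0.000000)
  k3: at (x, y) = (-1.046875, 0.453125), (dx/dtau, dy/dtau) = (-0.125000, -0.125000); Gamma_xxx = 0.000000, Gamma_xxy = 0.000000, Gamma_xyy = 0.000000, Gamma_yxx = 0.000000, Gamma_yxy = 0.000000, Gamma_yyy = 0.000000; k3 = (-0.125000, -0.125000, 0.000000, 0.000000)
  k4: at (x, y) = (-1.062500, 0.437500), (dx/dtau, dy/dtau) = (-0.125000, -0.125000); Gamma_xxx = 0.000000, Gamma_xxy = 0.000000, Gamma_xyy = 0.000000, Gamma_yxx = 0.000000, Gamma_yxy = 0.000000, Gamma_yyy = 0.000000; k4 = (-0.125000, -0.125000, 0.000000, 0.000000)
  Y <- Y + (h/6)(k1 + 2k2 + 2k3 + k4): x = -1.0625, y = 0.4375, dx/dtau = -0.1250, dy/dtau = -0.1250
step 3:
  k1: at (x, y) = (-1.062500, 0.437500), (dx/dtau, dy/dtau) = (-0.125000, -0.125000); Gamma_xxx = 0.000000, Gamma_xxy = 0.000000, Gamma_xyy = 0.000000, Gamma_yxx = 0.000000, Gamma_yxy = 0.000000, Gamma_yyy = 0.000000; k1 = (-0.125000, -0.125000, 0.000000, 0.000000)
  k2: at (x, y) = (-1.078125, 0.421875), (dx/dtau, dy/dtau) = (-0.125000, -0.125000); Gamma_xxx = 0.000000, Gamma_xxy = 0.000000, Gamma_xyy = 0.000000, Gamma_yxx = 0.000000, Gamma_yxy = 0.000000, Gamma_yyy = 0.000000; k2 = (-0.125000, -0.125000, 0.000000, 0.000000)
  k3: at (x, y) = (-1.078125, 0.421875), (dx/dtau, dy/dtau) = (-0.125000, -0.125000); Gamma_xxx = 0.000000, Gamma_xxy = 0.000000, Gamma_xyy = 0.000000, Gamma_yxx = 0.000000, Gamma_yxy = 0.000000, Gamma_yyy = 0.000000; k3 = (-0.125000, -0.125000, 0.000000, 0.000000)
  k4: at (x, y) = (-1.093750, 0.406250), (dx/dtau, dy/dtau) = (-0.125000, -0.125000); Gamma_xxx = 0.000000, Gamma_xxy = 0.000000, Gamma_xyy = 0.000000, Gamma_yxx = 0.000000, Gamma_yxy = 0.000000, Gamma_yyy = 0.000000; k4 = (-0.125000, -0.125000, 0.000000, 0.000000)
  Y <- Y + (h/6)(k1 + 2k2 + 2k3 + k4): x = -1.0938, y = 0.4062, dx/dtau = -0.1250, dy/dtau = -0.1250
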